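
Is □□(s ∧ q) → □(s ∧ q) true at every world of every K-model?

Invalid (countermodel exists)

Tableau for the negation ¬(□□(s ∧ q) → □(s ∧ q)):
1. ¬(□□(s ∧ q) → □(s ∧ q)), u
2. □□(s ∧ q), u   [¬→-rule on 1]
3. ¬□(s ∧ q), u   [¬→-rule on 1]
4. ¬(s ∧ q), v   [¬□-rule on 3: fresh world v, uRv]
5. □(s ∧ q), v   [□-rule on 2 via uRv]
6. ¬q, v   [¬∧-rule on 4 (branches; this branch)]
Accessibility: uRv
The negation has an open branch (countermodel exists).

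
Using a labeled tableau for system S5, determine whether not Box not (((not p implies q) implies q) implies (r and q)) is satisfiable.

1. not Box not (((not p implies q) implies q) implies (r and q)), w0
2. ((not p implies q) implies q) implies (r and q), w1   [neg-Box-rule on 1: fresh world w1, w0Rw1]
3. r and q, w1   [implies-rule on 2 (branches; this branch)]
4. r, w1   [and-rule on 3]
5. q, w1   [and-rule on 3]
Accessibility: w0Rw0, w0Rw1, w1Rw0, w1Rw1

Yes, satisfiable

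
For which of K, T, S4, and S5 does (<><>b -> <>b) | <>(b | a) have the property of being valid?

S4, S5

S4-tableau for the negation ~((<><>b -> <>b) | <>(b | a)):
1. ~((<><>b -> <>b) | <>(b | a)), u
2. ~(<><>b -> <>b), u   [~|-rule on 1]
3. ~<>(b | a), u   [~|-rule on 1]
4. <><>b, u   [~->-rule on 2]
5. ~<>b, u   [~->-rule on 2]
6. ~(b | a), u   [~<>-rule on 3 via uRu]
7. ~b, u   [~|-rule on 6]
8. ~a, u   [~|-rule on 6]
9. <>b, v   [<>-rule on 4: fresh world v, uRv]
10. ~(b | a), v   [~<>-rule on 3 via uRv]
11. ~b, v   [~|-rule on 10]
12. ~a, v   [~|-rule on 10]
13. b, w   [<>-rule on 9: fresh world w, vRw]
14. ~(b | a), w   [~<>-rule on 3 via uRw]
15. ~b, w   [~|-rule on 14]
16. ~a, w   [~|-rule on 14]
Accessibility: uRu, uRv, uRw, vRv, vRw, wRw
Branch closes: b and ~b both at w.
Every branch closes (one shown): valid in S4, hence also in S5 (every theorem of S4 is a theorem of S5).
T-tableau for the negation ~((<><>b -> <>b) | <>(b | a)):
1. ~((<><>b -> <>b) | <>(b | a)), u
2. ~(<><>b -> <>b), u   [~|-rule on 1]
3. ~<>(b | a), u   [~|-rule on 1]
4. <><>b, u   [~->-rule on 2]
5. ~<>b, u   [~->-rule on 2]
6. ~(b | a), u   [~<>-rule on 3 via uRu]
7. ~b, u   [~|-rule on 6]
8. ~a, u   [~|-rule on 6]
9. <>b, v   [<>-rule on 4: fresh world v, uRv]
10. ~(b | a), v   [~<>-rule on 3 via uRv]
11. ~b, v   [~|-rule on 10]
12. ~a, v   [~|-rule on 10]
13. b, w   [<>-rule on 9: fresh world w, vRw]
Accessibility: uRu, uRv, vRv, vRw, wRw
Complete open branch: countermodel on a T-frame, so not valid in T, nor in K (the same frame is also a K-frame).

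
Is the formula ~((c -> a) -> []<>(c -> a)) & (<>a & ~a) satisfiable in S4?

Satisfiable

1. ~((c -> a) -> []<>(c -> a)) & (<>a & ~a), u
2. ~((c -> a) -> []<>(c -> a)), u
3. <>a & ~a, u
4. c -> a, u
5. ~[]<>(c -> a), u
6. <>a, u
7. ~a, u
8. ~c, u
9. ~<>(c -> a), v
10. ~(c -> a), v
11. c, v
12. ~a, v
13. a, w
Accessibility: uRu, uRv, uRw, vRv, wRw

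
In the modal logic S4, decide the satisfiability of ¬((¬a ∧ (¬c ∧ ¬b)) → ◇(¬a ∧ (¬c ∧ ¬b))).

Unsatisfiable (every branch closes)

1. ¬((¬a ∧ (¬c ∧ ¬b)) → ◇(¬a ∧ (¬c ∧ ¬b))), u
2. ¬a ∧ (¬c ∧ ¬b), u
3. ¬◇(¬a ∧ (¬c ∧ ¬b)), u
4. ¬a, u
5. ¬c ∧ ¬b, u
6. ¬c, u
7. ¬b, u
8. ¬(¬a ∧ (¬c ∧ ¬b)), u
9. ¬(¬c ∧ ¬b), u
10. b, u
Accessibility: uRu
Branch closes: b and ¬b both at u.
All branches of the tableau close; one closing branch shown above.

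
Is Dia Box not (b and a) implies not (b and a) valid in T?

No, not valid

Tableau for the negation not (Dia Box not (b and a) implies not (b and a)):
1. not (Dia Box not (b and a) implies not (b and a)), w0
2. Dia Box not (b and a), w0
3. b and a, w0
4. b, w0
5. a, w0
6. Box not (b and a), w1
7. not (b and a), w1
8. not a, w1
Accessibility: w0Rw0, w0Rw1, w1Rw1
The negation has an open branch (countermodel exists).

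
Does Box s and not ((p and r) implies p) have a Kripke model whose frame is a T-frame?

1. Box s and not ((p and r) implies p), 0
2. Box s, 0
3. not ((p and r) implies p), 0
4. p and r, 0
5. not p, 0
6. p, 0
7. r, 0
Accessibility: 0R0
Branch closes: p and not p both at 0.
(One branch shown.) All branches close.

No, unsatisfiable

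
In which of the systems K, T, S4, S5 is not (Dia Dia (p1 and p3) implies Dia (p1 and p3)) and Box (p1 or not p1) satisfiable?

T-tableau for the formula:
1. not (Dia Dia (p1 and p3) implies Dia (p1 and p3)) and Box (p1 or not p1), w0
2. not (Dia Dia (p1 and p3) implies Dia (p1 and p3)), w0
3. Box (p1 or not p1), w0
4. Dia Dia (p1 and p3), w0
5. not Dia (p1 and p3), w0
6. p1 or not p1, w0
7. not (p1 and p3), w0
8. not p1, w0
9. not p3, w0
10. Dia (p1 and p3), w1
11. p1 or not p1, w1
12. not (p1 and p3), w1
13. not p1, w1
14. not p3, w1
15. p1 and p3, w2
16. p1, w2
17. p3, w2
Accessibility: w0Rw0, w0Rw1, w1Rw1, w1Rw2, w2Rw2
Complete open branch: satisfiable in T, hence also in K (this T-model is also a K-model).
S4-tableau for the formula:
1. not (Dia Dia (p1 and p3) implies Dia (p1 and p3)) and Box (p1 or not p1), w0
2. not (Dia Dia (p1 and p3) implies Dia (p1 and p3)), w0
3. Box (p1 or not p1), w0
4. Dia Dia (p1 and p3), w0
5. not Dia (p1 and p3), w0
6. p1 or not p1, w0
7. not (p1 and p3), w0
8. not p1, w0
9. not p3, w0
10. Dia (p1 and p3), w1
11. p1 or not p1, w1
12. not (p1 and p3), w1
13. not p1, w1
14. not p3, w1
15. p1 and p3, w2
16. p1, w2
17. p3, w2
18. p1 or not p1, w2
19. not (p1 and p3), w2
20. not p3, w2
Accessibility: w0Rw0, w0Rw1, w0Rw2, w1Rw1, w1Rw2, w2Rw2
Branch closes: p3 and not p3 both at w2.
Every branch closes (one shown): unsatisfiable in S4, hence also in S5 (every S5-frame is an S4-frame).

K, T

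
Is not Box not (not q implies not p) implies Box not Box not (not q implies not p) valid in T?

Tableau for the negation not (not Box not (not q implies not p) implies Box not Box not (not q implies not p)):
1. not (not Box not (not q implies not p) implies Box not Box not (not q implies not p)), 0
2. not Box not (not q implies not p), 0   [neg-implies-rule on 1]
3. not Box not Box not (not q implies not p), 0   [neg-implies-rule on 1]
4. not q implies not p, 1   [neg-Box-rule on 2: fresh world 1, 0R1]
5. not p, 1   [implies-rule on 4 (branches; this branch)]
6. Box not (not q implies not p), 2   [neg-Box-rule on 3: fresh world 2, 0R2]
7. not (not q implies not p), 2   [Box-rule on 6 via 2R2]
8. not q, 2   [neg-implies-rule on 7]
9. p, 2   [neg-implies-rule on 7]
Accessibility: 0R0, 0R1, 0R2, 1R1, 2R2
The negation has an open branch (countermodel exists).

Invalid (countermodel exists)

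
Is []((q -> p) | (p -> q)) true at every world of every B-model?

Valid in B

Tableau for the negation ~[]((q -> p) | (p -> q)):
1. ~[]((q -> p) | (p -> q)), 0
2. ~((q -> p) | (p -> q)), 1
3. ~(q -> p), 1
4. ~(p -> q), 1
5. q, 1
6. ~p, 1
7. p, 1
8. ~q, 1
Accessibility: 0R0, 0R1, 1R0, 1R1
Branch closes: p and ~p both at 1.
All branches of the negation close; one closing branch shown above.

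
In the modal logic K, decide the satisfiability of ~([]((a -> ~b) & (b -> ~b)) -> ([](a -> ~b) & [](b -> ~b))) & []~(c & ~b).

1. ~([]((a -> ~b) & (b -> ~b)) -> ([](a -> ~b) & [](b -> ~b))) & []~(c & ~b), 0
2. ~([]((a -> ~b) & (b -> ~b)) -> ([](a -> ~b) & [](b -> ~b))), 0
3. []~(c & ~b), 0
4. []((a -> ~b) & (b -> ~b)), 0
5. ~([](a -> ~b) & [](b -> ~b)), 0
6. ~[](b -> ~b), 0
7. ~(b -> ~b), 1
8. b, 1
9. ~(c & ~b), 1
10. (a -> ~b) & (b -> ~b), 1
11. a -> ~b, 1
12. b -> ~b, 1
13. ~a, 1
14. ~b, 1
Accessibility: 0R1
Branch closes: b and ~b both at 1.
All branches of the tableau close; one closing branch shown above.

Unsatisfiable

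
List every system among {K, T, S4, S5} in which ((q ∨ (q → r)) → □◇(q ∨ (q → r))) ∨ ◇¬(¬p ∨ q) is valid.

K-tableau for the negation ¬(((q ∨ (q → r)) → □◇(q ∨ (q → r))) ∨ ◇¬(¬p ∨ q)):
1. ¬(((q ∨ (q → r)) → □◇(q ∨ (q → r))) ∨ ◇¬(¬p ∨ q)), u
2. ¬((q ∨ (q → r)) → □◇(q ∨ (q → r))), u
3. ¬◇¬(¬p ∨ q), u
4. q ∨ (q → r), u
5. ¬□◇(q ∨ (q → r)), u
6. q → r, u
7. r, u
8. ¬◇(q ∨ (q → r)), v
9. ¬p ∨ q, v
10. q, v
Accessibility: uRv
Complete open branch: countermodel on a K-frame, so not valid in K.
T-tableau for the negation ¬(((q ∨ (q → r)) → □◇(q ∨ (q → r))) ∨ ◇¬(¬p ∨ q)):
1. ¬(((q ∨ (q → r)) → □◇(q ∨ (q → r))) ∨ ◇¬(¬p ∨ q)), u
2. ¬((q ∨ (q → r)) → □◇(q ∨ (q → r))), u
3. ¬◇¬(¬p ∨ q), u
4. q ∨ (q → r), u
5. ¬□◇(q ∨ (q → r)), u
6. ¬p ∨ q, u
7. q → r, u
8. q, u
9. r, u
10. ¬◇(q ∨ (q → r)), v
11. ¬p ∨ q, v
12. ¬(q ∨ (q → r)), v
13. ¬q, v
14. ¬(q → r), v
15. q, v
16. ¬r, v
Accessibility: uRu, uRv, vRv
Branch closes: q and ¬q both at v.
Every branch closes (one shown): valid in T, hence also in S4, S5 (every theorem of T is a theorem of S4 and S5).

T, S4, S5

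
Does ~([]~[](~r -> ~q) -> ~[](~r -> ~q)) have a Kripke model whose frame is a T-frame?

No, unsatisfiable

1. ~([]~[](~r -> ~q) -> ~[](~r -> ~q)), u
2. []~[](~r -> ~q), u
3. [](~r -> ~q), u
4. ~[](~r -> ~q), u
5. ~r -> ~q, u
6. ~q, u
7. ~(~r -> ~q), v
8. ~r, v
9. q, v
10. ~[](~r -> ~q), v
11. ~r -> ~q, v
12. ~q, v
Accessibility: uRu, uRv, vRv
Branch closes: q and ~q both at v.
Every branch closes; the branch above is one of them.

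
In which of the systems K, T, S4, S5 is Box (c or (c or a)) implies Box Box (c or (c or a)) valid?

S4-tableau for the negation not (Box (c or (c or a)) implies Box Box (c or (c or a))):
1. not (Box (c or (c or a)) implies Box Box (c or (c or a))), w0
2. Box (c or (c or a)), w0
3. not Box Box (c or (c or a)), w0
4. c or (c or a), w0
5. c or a, w0
6. a, w0
7. not Box (c or (c or a)), w1
8. c or (c or a), w1
9. c or a, w1
10. a, w1
11. not (c or (c or a)), w2
12. not c, w2
13. not (c or a), w2
14. not a, w2
15. c or (c or a), w2
16. c or a, w2
17. a, w2
Accessibility: w0Rw0, w0Rw1, w0Rw2, w1Rw1, w1Rw2, w2Rw2
Branch closes: a and not a both at w2.
Every branch closes (one shown): valid in S4, hence also in S5 (every theorem of S4 is a theorem of S5).
T-tableau for the negation not (Box (c or (c or a)) implies Box Box (c or (c or a))):
1. not (Box (c or (c or a)) implies Box Box (c or (c or a))), w0
2. Box (c or (c or a)), w0
3. not Box Box (c or (c or a)), w0
4. c or (c or a), w0
5. c or a, w0
6. a, w0
7. not Box (c or (c or a)), w1
8. c or (c or a), w1
9. c or a, w1
10. a, w1
11. not (c or (c or a)), w2
12. not c, w2
13. not (c or a), w2
14. not a, w2
Accessibility: w0Rw0, w0Rw1, w1Rw1, w1Rw2, w2Rw2
Complete open branch: countermodel on a T-frame, so not valid in T, nor in K (the same frame is also a K-frame).

S4, S5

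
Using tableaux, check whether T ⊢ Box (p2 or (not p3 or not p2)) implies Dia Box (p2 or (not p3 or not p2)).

Tableau for the negation not (Box (p2 or (not p3 or not p2)) implies Dia Box (p2 or (not p3 or not p2))):
1. not (Box (p2 or (not p3 or not p2)) implies Dia Box (p2 or (not p3 or not p2))), w0
2. Box (p2 or (not p3 or not p2)), w0
3. not Dia Box (p2 or (not p3 or not p2)), w0
4. p2 or (not p3 or not p2), w0
5. not Box (p2 or (not p3 or not p2)), w0
6. not p3 or not p2, w0
7. not p2, w0
8. not (p2 or (not p3 or not p2)), w1
9. not p2, w1
10. not (not p3 or not p2), w1
11. p3, w1
12. p2, w1
Accessibility: w0Rw0, w0Rw1, w1Rw1
Branch closes: p2 and not p2 both at w1.
All branches of the negation close; one closing branch shown above.

Valid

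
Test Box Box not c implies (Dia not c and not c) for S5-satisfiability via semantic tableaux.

Satisfiable

1. Box Box not c implies (Dia not c and not c), 0
2. Dia not c and not c, 0
3. Dia not c, 0
4. not c, 0
5. not c, 1
Accessibility: 0R0, 0R1, 1R0, 1R1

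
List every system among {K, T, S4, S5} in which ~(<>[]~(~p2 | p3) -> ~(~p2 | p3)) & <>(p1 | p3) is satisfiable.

K, T, S4

S5-tableau for the formula:
1. ~(<>[]~(~p2 | p3) -> ~(~p2 | p3)) & <>(p1 | p3), u
2. ~(<>[]~(~p2 | p3) -> ~(~p2 | p3)), u   [&-rule on 1]
3. <>(p1 | p3), u   [&-rule on 1]
4. <>[]~(~p2 | p3), u   [~->-rule on 2]
5. ~p2 | p3, u   [~->-rule on 2]
6. p3, u   [|-rule on 5 (branches; this branch)]
7. p1 | p3, v   [<>-rule on 3: fresh world v, uRv]
8. p3, v   [|-rule on 7 (branches; this branch)]
9. []~(~p2 | p3), w   [<>-rule on 4: fresh world w, uRw]
10. ~(~p2 | p3), u   [[]-rule on 9 via wRu]
11. p2, u   [~|-rule on 10]
12. ~p3, u   [~|-rule on 10]
Accessibility: uRu, uRv, uRw, vRu, vRv, vRw, wRu, wRv, wRw
Branch closes: p3 and ~p3 both at u.
Every branch closes (one shown): unsatisfiable in S5.
S4-tableau for the formula:
1. ~(<>[]~(~p2 | p3) -> ~(~p2 | p3)) & <>(p1 | p3), u
2. ~(<>[]~(~p2 | p3) -> ~(~p2 | p3)), u   [&-rule on 1]
3. <>(p1 | p3), u   [&-rule on 1]
4. <>[]~(~p2 | p3), u   [~->-rule on 2]
5. ~p2 | p3, u   [~->-rule on 2]
6. p3, u   [|-rule on 5 (branches; this branch)]
7. p1 | p3, v   [<>-rule on 3: fresh world v, uRv]
8. p3, v   [|-rule on 7 (branches; this branch)]
9. []~(~p2 | p3), w   [<>-rule on 4: fresh world w, uRw]
10. ~(~p2 | p3), w   [[]-rule on 9 via wRw]
11. p2, w   [~|-rule on 10]
12. ~p3, w   [~|-rule on 10]
Accessibility: uRu, uRv, uRw, vRv, wRw
Complete open branch: satisfiable in S4, hence also in K, T (this S4-model is also a K-model and a T-model).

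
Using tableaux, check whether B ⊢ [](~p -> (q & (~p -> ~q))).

Not valid

Tableau for the negation ~[](~p -> (q & (~p -> ~q))):
1. ~[](~p -> (q & (~p -> ~q))), w0
2. ~(~p -> (q & (~p -> ~q))), w1
3. ~p, w1
4. ~(q & (~p -> ~q)), w1
5. ~(~p -> ~q), w1
6. q, w1
Accessibility: w0Rw0, w0Rw1, w1Rw0, w1Rw1
The negation has an open branch (countermodel exists).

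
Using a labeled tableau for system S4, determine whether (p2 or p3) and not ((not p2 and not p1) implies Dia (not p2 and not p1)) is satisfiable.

1. (p2 or p3) and not ((not p2 and not p1) implies Dia (not p2 and not p1)), u
2. p2 or p3, u
3. not ((not p2 and not p1) implies Dia (not p2 and not p1)), u
4. not p2 and not p1, u
5. not Dia (not p2 and not p1), u
6. not p2, u
7. not p1, u
8. not (not p2 and not p1), u
9. p3, u
10. p1, u
Accessibility: uRu
Branch closes: p1 and not p1 both at u.
All branches of the tableau close; one closing branch shown above.

Unsatisfiable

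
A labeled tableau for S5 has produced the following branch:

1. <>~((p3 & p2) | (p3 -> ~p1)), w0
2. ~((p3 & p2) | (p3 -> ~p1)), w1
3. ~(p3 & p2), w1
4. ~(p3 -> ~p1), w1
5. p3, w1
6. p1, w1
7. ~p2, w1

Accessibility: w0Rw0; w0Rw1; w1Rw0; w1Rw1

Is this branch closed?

Not closed

No atom appears with both signs at the same world.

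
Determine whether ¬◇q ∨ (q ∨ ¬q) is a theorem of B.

Valid in B

Tableau for the negation ¬(¬◇q ∨ (q ∨ ¬q)):
1. ¬(¬◇q ∨ (q ∨ ¬q)), w0
2. ◇q, w0
3. ¬(q ∨ ¬q), w0
4. ¬q, w0
5. q, w0
Accessibility: w0Rw0
Branch closes: q and ¬q both at w0.
All branches of the negation close; one closing branch shown above.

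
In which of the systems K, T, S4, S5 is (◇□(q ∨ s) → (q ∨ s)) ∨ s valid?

S4-tableau for the negation ¬((◇□(q ∨ s) → (q ∨ s)) ∨ s):
1. ¬((◇□(q ∨ s) → (q ∨ s)) ∨ s), 0
2. ¬(◇□(q ∨ s) → (q ∨ s)), 0
3. ¬s, 0
4. ◇□(q ∨ s), 0
5. ¬(q ∨ s), 0
6. ¬q, 0
7. □(q ∨ s), 1
8. q ∨ s, 1
9. s, 1
Accessibility: 0R0, 0R1, 1R1
Complete open branch: countermodel on an S4-frame, so not valid in S4, nor in K, T (the same frame is also a K-frame and a T-frame).
S5-tableau for the negation ¬((◇□(q ∨ s) → (q ∨ s)) ∨ s):
1. ¬((◇□(q ∨ s) → (q ∨ s)) ∨ s), 0
2. ¬(◇□(q ∨ s) → (q ∨ s)), 0
3. ¬s, 0
4. ◇□(q ∨ s), 0
5. ¬(q ∨ s), 0
6. ¬q, 0
7. □(q ∨ s), 1
8. q ∨ s, 0
9. q ∨ s, 1
10. s, 0
Accessibility: 0R0, 0R1, 1R0, 1R1
Branch closes: s and ¬s both at 0.
Every branch closes (one shown): valid in S5.

S5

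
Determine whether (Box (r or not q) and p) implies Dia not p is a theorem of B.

Not valid

Tableau for the negation not ((Box (r or not q) and p) implies Dia not p):
1. not ((Box (r or not q) and p) implies Dia not p), 0
2. Box (r or not q) and p, 0   [neg-implies-rule on 1]
3. not Dia not p, 0   [neg-implies-rule on 1]
4. Box (r or not q), 0   [and-rule on 2]
5. p, 0   [and-rule on 2]
6. r or not q, 0   [Box-rule on 4 via 0R0]
7. not q, 0   [or-rule on 6 (branches; this branch)]
Accessibility: 0R0
The negation has an open branch (countermodel exists).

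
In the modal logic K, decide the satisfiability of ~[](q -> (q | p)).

1. ~[](q -> (q | p)), w0
2. ~(q -> (q | p)), w1
3. q, w1
4. ~(q | p), w1
5. ~q, w1
6. ~p, w1
Accessibility: w0Rw1
Branch closes: q and ~q both at w1.
(One branch shown.) All branches close.

Unsatisfiable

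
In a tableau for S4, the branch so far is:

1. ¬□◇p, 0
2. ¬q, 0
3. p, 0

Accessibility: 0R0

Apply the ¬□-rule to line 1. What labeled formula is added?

a fresh world 1 with 0R1, and ¬◇p at 1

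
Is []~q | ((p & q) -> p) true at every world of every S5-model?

Tableau for the negation ~([]~q | ((p & q) -> p)):
1. ~([]~q | ((p & q) -> p)), u
2. ~[]~q, u
3. ~((p & q) -> p), u
4. p & q, u
5. ~p, u
6. p, u
7. q, u
Accessibility: uRu
Branch closes: p and ~p both at u.
Every branch of the negation's tableau closes; the branch above is one of them.

Yes, valid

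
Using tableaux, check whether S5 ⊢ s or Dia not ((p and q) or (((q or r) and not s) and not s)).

Tableau for the negation not (s or Dia not ((p and q) or (((q or r) and not s) and not s))):
1. not (s or Dia not ((p and q) or (((q or r) and not s) and not s))), 0
2. not s, 0
3. not Dia not ((p and q) or (((q or r) and not s) and not s)), 0
4. (p and q) or (((q or r) and not s) and not s), 0
5. ((q or r) and not s) and not s, 0
6. (q or r) and not s, 0
7. q or r, 0
8. r, 0
Accessibility: 0R0
The negation has an open branch (countermodel exists).

Invalid (countermodel exists)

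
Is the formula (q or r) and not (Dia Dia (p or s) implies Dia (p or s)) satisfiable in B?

1. (q or r) and not (Dia Dia (p or s) implies Dia (p or s)), w0
2. q or r, w0
3. not (Dia Dia (p or s) implies Dia (p or s)), w0
4. Dia Dia (p or s), w0
5. not Dia (p or s), w0
6. not (p or s), w0
7. not p, w0
8. not s, w0
9. r, w0
10. Dia (p or s), w1
11. not (p or s), w1
12. not p, w1
13. not s, w1
14. p or s, w2
15. s, w2
Accessibility: w0Rw0, w0Rw1, w1Rw0, w1Rw1, w1Rw2, w2Rw1, w2Rw2

Satisfiable (open branch found)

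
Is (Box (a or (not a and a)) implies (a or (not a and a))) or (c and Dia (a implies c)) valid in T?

Valid in T

Tableau for the negation not ((Box (a or (not a and a)) implies (a or (not a and a))) or (c and Dia (a implies c))):
1. not ((Box (a or (not a and a)) implies (a or (not a and a))) or (c and Dia (a implies c))), w0
2. not (Box (a or (not a and a)) implies (a or (not a and a))), w0
3. not (c and Dia (a implies c)), w0
4. Box (a or (not a and a)), w0
5. not (a or (not a and a)), w0
6. not a, w0
7. not (not a and a), w0
8. a or (not a and a), w0
9. not c, w0
10. not a and a, w0
11. a, w0
Accessibility: w0Rw0
Branch closes: a and not a both at w0.
Every branch of the negation's tableau closes; the branch above is one of them.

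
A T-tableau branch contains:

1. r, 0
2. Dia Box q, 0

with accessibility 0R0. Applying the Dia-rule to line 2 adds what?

a fresh world 1 with 0R1, and Box q at 1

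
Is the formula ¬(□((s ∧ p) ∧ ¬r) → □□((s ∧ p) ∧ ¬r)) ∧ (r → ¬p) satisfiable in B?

Satisfiable (open branch found)

1. ¬(□((s ∧ p) ∧ ¬r) → □□((s ∧ p) ∧ ¬r)) ∧ (r → ¬p), w0
2. ¬(□((s ∧ p) ∧ ¬r) → □□((s ∧ p) ∧ ¬r)), w0   [∧-rule on 1]
3. r → ¬p, w0   [∧-rule on 1]
4. □((s ∧ p) ∧ ¬r), w0   [¬→-rule on 2]
5. ¬□□((s ∧ p) ∧ ¬r), w0   [¬→-rule on 2]
6. (s ∧ p) ∧ ¬r, w0   [□-rule on 4 via w0Rw0]
7. s ∧ p, w0   [∧-rule on 6]
8. ¬r, w0   [∧-rule on 6]
9. s, w0   [∧-rule on 7]
10. p, w0   [∧-rule on 7]
11. ¬□((s ∧ p) ∧ ¬r), w1   [¬□-rule on 5: fresh world w1, w0Rw1]
12. (s ∧ p) ∧ ¬r, w1   [□-rule on 4 via w0Rw1]
13. s ∧ p, w1   [∧-rule on 12]
14. ¬r, w1   [∧-rule on 12]
15. s, w1   [∧-rule on 13]
16. p, w1   [∧-rule on 13]
17. ¬((s ∧ p) ∧ ¬r), w2   [¬□-rule on 11: fresh world w2, w1Rw2]
18. r, w2   [¬∧-rule on 17 (branches; this branch)]
Accessibility: w0Rw0, w0Rw1, w1Rw0, w1Rw1, w1Rw2, w2Rw1, w2Rw2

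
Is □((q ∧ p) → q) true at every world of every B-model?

Valid in B

Tableau for the negation ¬□((q ∧ p) → q):
1. ¬□((q ∧ p) → q), w0
2. ¬((q ∧ p) → q), w1   [¬□-rule on 1: fresh world w1, w0Rw1]
3. q ∧ p, w1   [¬→-rule on 2]
4. ¬q, w1   [¬→-rule on 2]
5. q, w1   [∧-rule on 3]
6. p, w1   [∧-rule on 3]
Accessibility: w0Rw0, w0Rw1, w1Rw0, w1Rw1
Branch closes: q and ¬q both at w1.
All branches of the negation close; one closing branch shown above.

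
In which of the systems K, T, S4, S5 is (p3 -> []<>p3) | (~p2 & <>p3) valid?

S4-tableau for the negation ~((p3 -> []<>p3) | (~p2 & <>p3)):
1. ~((p3 -> []<>p3) | (~p2 & <>p3)), u
2. ~(p3 -> []<>p3), u   [~|-rule on 1]
3. ~(~p2 & <>p3), u   [~|-rule on 1]
4. p3, u   [~->-rule on 2]
5. ~[]<>p3, u   [~->-rule on 2]
6. p2, u   [~&-rule on 3 (branches; this branch)]
7. ~<>p3, v   [~[]-rule on 5: fresh world v, uRv]
8. ~p3, v   [~<>-rule on 7 via vRv]
Accessibility: uRu, uRv, vRv
Complete open branch: countermodel on an S4-frame, so not valid in S4, nor in K, T (the same frame is also a K-frame and a T-frame).
S5-tableau for the negation ~((p3 -> []<>p3) | (~p2 & <>p3)):
1. ~((p3 -> []<>p3) | (~p2 & <>p3)), u
2. ~(p3 -> []<>p3), u   [~|-rule on 1]
3. ~(~p2 & <>p3), u   [~|-rule on 1]
4. p3, u   [~->-rule on 2]
5. ~[]<>p3, u   [~->-rule on 2]
6. p2, u   [~&-rule on 3 (branches; this branch)]
7. ~<>p3, v   [~[]-rule on 5: fresh world v, uRv]
8. ~p3, u   [~<>-rule on 7 via vRu]
Accessibility: uRu, uRv, vRu, vRv
Branch closes: p3 and ~p3 both at u.
Every branch closes (one shown): valid in S5.

S5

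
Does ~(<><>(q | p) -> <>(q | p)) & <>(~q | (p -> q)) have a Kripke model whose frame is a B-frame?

Yes, satisfiable

1. ~(<><>(q | p) -> <>(q | p)) & <>(~q | (p -> q)), 0
2. ~(<><>(q | p) -> <>(q | p)), 0   [&-rule on 1]
3. <>(~q | (p -> q)), 0   [&-rule on 1]
4. <><>(q | p), 0   [~->-rule on 2]
5. ~<>(q | p), 0   [~->-rule on 2]
6. ~(q | p), 0   [~<>-rule on 5 via 0R0]
7. ~q, 0   [~|-rule on 6]
8. ~p, 0   [~|-rule on 6]
9. ~q | (p -> q), 1   [<>-rule on 3: fresh world 1, 0R1]
10. ~(q | p), 1   [~<>-rule on 5 via 0R1]
11. ~q, 1   [~|-rule on 10]
12. ~p, 1   [~|-rule on 10]
13. p -> q, 1   [|-rule on 9 (branches; this branch)]
14. <>(q | p), 2   [<>-rule on 4: fresh world 2, 0R2]
15. ~(q | p), 2   [~<>-rule on 5 via 0R2]
16. ~q, 2   [~|-rule on 15]
17. ~p, 2   [~|-rule on 15]
18. q | p, 3   [<>-rule on 14: fresh world 3, 2R3]
19. p, 3   [|-rule on 18 (branches; this branch)]
Accessibility: 0R0, 0R1, 0R2, 1R0, 1R1, 2R0, 2R2, 2R3, 3R2, 3R3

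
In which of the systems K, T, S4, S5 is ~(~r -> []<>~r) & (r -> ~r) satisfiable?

K, T, S4

S4-tableau for the formula:
1. ~(~r -> []<>~r) & (r -> ~r), u
2. ~(~r -> []<>~r), u   [&-rule on 1]
3. r -> ~r, u   [&-rule on 1]
4. ~r, u   [~->-rule on 2]
5. ~[]<>~r, u   [~->-rule on 2]
6. ~<>~r, v   [~[]-rule on 5: fresh world v, uRv]
7. r, v   [~<>-rule on 6 via vRv]
Accessibility: uRu, uRv, vRv
Complete open branch: satisfiable in S4, hence also in K, T (this S4-model is also a K-model and a T-model).
S5-tableau for the formula:
1. ~(~r -> []<>~r) & (r -> ~r), u
2. ~(~r -> []<>~r), u   [&-rule on 1]
3. r -> ~r, u   [&-rule on 1]
4. ~r, u   [~->-rule on 2]
5. ~[]<>~r, u   [~->-rule on 2]
6. ~<>~r, v   [~[]-rule on 5: fresh world v, uRv]
7. r, u   [~<>-rule on 6 via vRu]
Accessibility: uRu, uRv, vRu, vRv
Branch closes: r and ~r both at u.
Every branch closes (one shown): unsatisfiable in S5.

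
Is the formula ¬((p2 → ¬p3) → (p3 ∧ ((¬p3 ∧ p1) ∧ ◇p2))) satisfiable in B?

Yes, satisfiable

1. ¬((p2 → ¬p3) → (p3 ∧ ((¬p3 ∧ p1) ∧ ◇p2))), u
2. p2 → ¬p3, u
3. ¬(p3 ∧ ((¬p3 ∧ p1) ∧ ◇p2)), u
4. ¬p3, u
5. ¬((¬p3 ∧ p1) ∧ ◇p2), u
6. ¬◇p2, u
7. ¬p2, u
Accessibility: uRu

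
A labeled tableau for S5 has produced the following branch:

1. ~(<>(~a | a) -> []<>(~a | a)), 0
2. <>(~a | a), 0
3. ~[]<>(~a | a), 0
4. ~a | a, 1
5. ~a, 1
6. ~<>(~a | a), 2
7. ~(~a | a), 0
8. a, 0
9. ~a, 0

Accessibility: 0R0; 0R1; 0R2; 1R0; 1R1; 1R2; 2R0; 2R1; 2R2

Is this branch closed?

Both a and ~a appear at 0.

Closed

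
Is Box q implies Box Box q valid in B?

Tableau for the negation not (Box q implies Box Box q):
1. not (Box q implies Box Box q), 0
2. Box q, 0
3. not Box Box q, 0
4. q, 0
5. not Box q, 1
6. q, 1
7. not q, 2
Accessibility: 0R0, 0R1, 1R0, 1R1, 1R2, 2R1, 2R2
The negation has an open branch (countermodel exists).

No, not valid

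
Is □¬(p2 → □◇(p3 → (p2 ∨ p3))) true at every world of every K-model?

Invalid (countermodel exists)

Tableau for the negation ¬□¬(p2 → □◇(p3 → (p2 ∨ p3))):
1. ¬□¬(p2 → □◇(p3 → (p2 ∨ p3))), w0
2. p2 → □◇(p3 → (p2 ∨ p3)), w1
3. □◇(p3 → (p2 ∨ p3)), w1
Accessibility: w0Rw1
The negation has an open branch (countermodel exists).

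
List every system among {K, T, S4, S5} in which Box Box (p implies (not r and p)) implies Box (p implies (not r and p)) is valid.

T, S4, S5

K-tableau for the negation not (Box Box (p implies (not r and p)) implies Box (p implies (not r and p))):
1. not (Box Box (p implies (not r and p)) implies Box (p implies (not r and p))), 0
2. Box Box (p implies (not r and p)), 0
3. not Box (p implies (not r and p)), 0
4. not (p implies (not r and p)), 1
5. p, 1
6. not (not r and p), 1
7. Box (p implies (not r and p)), 1
8. r, 1
Accessibility: 0R1
Complete open branch: countermodel on a K-frame, so not valid in K.
T-tableau for the negation not (Box Box (p implies (not r and p)) implies Box (p implies (not r and p))):
1. not (Box Box (p implies (not r and p)) implies Box (p implies (not r and p))), 0
2. Box Box (p implies (not r and p)), 0
3. not Box (p implies (not r and p)), 0
4. Box (p implies (not r and p)), 0
5. p implies (not r and p), 0
6. not r and p, 0
7. not r, 0
8. p, 0
9. not (p implies (not r and p)), 1
10. p, 1
11. not (not r and p), 1
12. Box (p implies (not r and p)), 1
13. p implies (not r and p), 1
14. r, 1
15. not r and p, 1
16. not r, 1
Accessibility: 0R0, 0R1, 1R1
Branch closes: r and not r both at 1.
Every branch closes (one shown): valid in T, hence also in S4, S5 (every theorem of T is a theorem of S4 and S5).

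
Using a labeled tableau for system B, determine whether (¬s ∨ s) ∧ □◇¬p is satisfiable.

1. (¬s ∨ s) ∧ □◇¬p, 0
2. ¬s ∨ s, 0
3. □◇¬p, 0
4. ◇¬p, 0
5. s, 0
6. ¬p, 1
7. ◇¬p, 1
8. ¬p, 2
Accessibility: 0R0, 0R1, 1R0, 1R1, 1R2, 2R1, 2R2

Satisfiable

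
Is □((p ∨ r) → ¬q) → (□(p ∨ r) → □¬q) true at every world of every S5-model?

Tableau for the negation ¬(□((p ∨ r) → ¬q) → (□(p ∨ r) → □¬q)):
1. ¬(□((p ∨ r) → ¬q) → (□(p ∨ r) → □¬q)), u
2. □((p ∨ r) → ¬q), u   [¬→-rule on 1]
3. ¬(□(p ∨ r) → □¬q), u   [¬→-rule on 1]
4. □(p ∨ r), u   [¬→-rule on 3]
5. ¬□¬q, u   [¬→-rule on 3]
6. (p ∨ r) → ¬q, u   [□-rule on 2 via uRu]
7. p ∨ r, u   [□-rule on 4 via uRu]
8. ¬q, u   [→-rule on 6 (branches; this branch)]
9. r, u   [∨-rule on 7 (branches; this branch)]
10. q, v   [¬□-rule on 5: fresh world v, uRv]
11. (p ∨ r) → ¬q, v   [□-rule on 2 via uRv]
12. p ∨ r, v   [□-rule on 4 via uRv]
13. ¬(p ∨ r), v   [→-rule on 11 (branches; this branch)]
14. ¬p, v   [¬∨-rule on 13]
15. ¬r, v   [¬∨-rule on 13]
16. r, v   [∨-rule on 12 (branches; this branch)]
Accessibility: uRu, uRv, vRu, vRv
Branch closes: r and ¬r both at v.
All branches of the negation close; one closing branch shown above.

Valid in S5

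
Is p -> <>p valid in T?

Tableau for the negation ~(p -> <>p):
1. ~(p -> <>p), u
2. p, u   [~->-rule on 1]
3. ~<>p, u   [~->-rule on 1]
4. ~p, u   [~<>-rule on 3 via uRu]
Accessibility: uRu
Branch closes: p and ~p both at u.
Every branch of the negation's tableau closes; the branch above is one of them.

Yes, valid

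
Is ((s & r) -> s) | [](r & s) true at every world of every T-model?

Valid in T

Tableau for the negation ~(((s & r) -> s) | [](r & s)):
1. ~(((s & r) -> s) | [](r & s)), 0
2. ~((s & r) -> s), 0
3. ~[](r & s), 0
4. s & r, 0
5. ~s, 0
6. s, 0
7. r, 0
Accessibility: 0R0
Branch closes: s and ~s both at 0.
All branches of the negation close; one closing branch shown above.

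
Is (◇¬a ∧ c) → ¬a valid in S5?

Tableau for the negation ¬((◇¬a ∧ c) → ¬a):
1. ¬((◇¬a ∧ c) → ¬a), w0
2. ◇¬a ∧ c, w0
3. a, w0
4. ◇¬a, w0
5. c, w0
6. ¬a, w1
Accessibility: w0Rw0, w0Rw1, w1Rw0, w1Rw1
The negation has an open branch (countermodel exists).

Invalid (countermodel exists)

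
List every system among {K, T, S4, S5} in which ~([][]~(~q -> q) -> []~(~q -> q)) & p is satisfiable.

T-tableau for the formula:
1. ~([][]~(~q -> q) -> []~(~q -> q)) & p, w0
2. ~([][]~(~q -> q) -> []~(~q -> q)), w0   [&-rule on 1]
3. p, w0   [&-rule on 1]
4. [][]~(~q -> q), w0   [~->-rule on 2]
5. ~[]~(~q -> q), w0   [~->-rule on 2]
6. []~(~q -> q), w0   [[]-rule on 4 via w0Rw0]
7. ~(~q -> q), w0   [[]-rule on 6 via w0Rw0]
8. ~q, w0   [~->-rule on 7]
9. ~q -> q, w1   [~[]-rule on 5: fresh world w1, w0Rw1]
10. []~(~q -> q), w1   [[]-rule on 4 via w0Rw1]
11. ~(~q -> q), w1   [[]-rule on 6 via w0Rw1]
12. ~q, w1   [~->-rule on 11]
13. q, w1   [->-rule on 9 (branches; this branch)]
Accessibility: w0Rw0, w0Rw1, w1Rw1
Branch closes: q and ~q both at w1.
Every branch closes (one shown): unsatisfiable in T, hence also in S4, S5 (every S4/S5-frame is a T-frame).
K-tableau for the formula:
1. ~([][]~(~q -> q) -> []~(~q -> q)) & p, w0
2. ~([][]~(~q -> q) -> []~(~q -> q)), w0   [&-rule on 1]
3. p, w0   [&-rule on 1]
4. [][]~(~q -> q), w0   [~->-rule on 2]
5. ~[]~(~q -> q), w0   [~->-rule on 2]
6. ~q -> q, w1   [~[]-rule on 5: fresh world w1, w0Rw1]
7. []~(~q -> q), w1   [[]-rule on 4 via w0Rw1]
8. q, w1   [->-rule on 6 (branches; this branch)]
Accessibility: w0Rw1
Complete open branch: satisfiable in K.

K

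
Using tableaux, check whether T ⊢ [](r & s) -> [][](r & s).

Tableau for the negation ~([](r & s) -> [][](r & s)):
1. ~([](r & s) -> [][](r & s)), u
2. [](r & s), u
3. ~[][](r & s), u
4. r & s, u
5. r, u
6. s, u
7. ~[](r & s), v
8. r & s, v
9. r, v
10. s, v
11. ~(r & s), w
12. ~s, w
Accessibility: uRu, uRv, vRv, vRw, wRw
The negation has an open branch (countermodel exists).

No, not valid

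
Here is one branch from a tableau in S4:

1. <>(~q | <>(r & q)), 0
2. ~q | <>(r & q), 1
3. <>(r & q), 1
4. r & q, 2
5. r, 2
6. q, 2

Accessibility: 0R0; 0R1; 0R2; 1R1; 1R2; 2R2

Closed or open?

No, open

No atom appears with both signs at the same world.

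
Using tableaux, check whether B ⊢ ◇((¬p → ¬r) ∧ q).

Tableau for the negation ¬◇((¬p → ¬r) ∧ q):
1. ¬◇((¬p → ¬r) ∧ q), 0
2. ¬((¬p → ¬r) ∧ q), 0
3. ¬q, 0
Accessibility: 0R0
The negation has an open branch (countermodel exists).

No, not valid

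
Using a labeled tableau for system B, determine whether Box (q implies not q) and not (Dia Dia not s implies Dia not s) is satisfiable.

Satisfiable

1. Box (q implies not q) and not (Dia Dia not s implies Dia not s), w0
2. Box (q implies not q), w0
3. not (Dia Dia not s implies Dia not s), w0
4. Dia Dia not s, w0
5. not Dia not s, w0
6. q implies not q, w0
7. s, w0
8. not q, w0
9. Dia not s, w1
10. q implies not q, w1
11. s, w1
12. not q, w1
13. not s, w2
Accessibility: w0Rw0, w0Rw1, w1Rw0, w1Rw1, w1Rw2, w2Rw1, w2Rw2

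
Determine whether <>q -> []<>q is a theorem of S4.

Invalid (countermodel exists)

Tableau for the negation ~(<>q -> []<>q):
1. ~(<>q -> []<>q), u
2. <>q, u
3. ~[]<>q, u
4. q, v
5. ~<>q, w
6. ~q, w
Accessibility: uRu, uRv, uRw, vRv, wRw
The negation has an open branch (countermodel exists).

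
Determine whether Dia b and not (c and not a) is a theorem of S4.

No, not valid

Tableau for the negation not (Dia b and not (c and not a)):
1. not (Dia b and not (c and not a)), 0
2. c and not a, 0
3. c, 0
4. not a, 0
Accessibility: 0R0
The negation has an open branch (countermodel exists).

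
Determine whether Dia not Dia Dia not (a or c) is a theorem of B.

Not valid

Tableau for the negation not Dia not Dia Dia not (a or c):
1. not Dia not Dia Dia not (a or c), u
2. Dia Dia not (a or c), u
3. Dia not (a or c), v
4. Dia Dia not (a or c), v
5. not (a or c), w
6. not a, w
7. not c, w
8. Dia not (a or c), x
9. not (a or c), y
10. not a, y
11. not c, y
Accessibility: uRu, uRv, vRu, vRv, vRw, vRx, wRv, wRw, xRv, xRx, xRy, yRx, yRy
The negation has an open branch (countermodel exists).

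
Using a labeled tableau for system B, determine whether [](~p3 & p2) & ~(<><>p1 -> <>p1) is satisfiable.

1. [](~p3 & p2) & ~(<><>p1 -> <>p1), u
2. [](~p3 & p2), u
3. ~(<><>p1 -> <>p1), u
4. <><>p1, u
5. ~<>p1, u
6. ~p3 & p2, u
7. ~p3, u
8. p2, u
9. ~p1, u
10. <>p1, v
11. ~p3 & p2, v
12. ~p3, v
13. p2, v
14. ~p1, v
15. p1, w
Accessibility: uRu, uRv, vRu, vRv, vRw, wRv, wRw

Yes, satisfiable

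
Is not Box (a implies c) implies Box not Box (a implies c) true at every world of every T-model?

No, not valid

Tableau for the negation not (not Box (a implies c) implies Box not Box (a implies c)):
1. not (not Box (a implies c) implies Box not Box (a implies c)), 0
2. not Box (a implies c), 0
3. not Box not Box (a implies c), 0
4. not (a implies c), 1
5. a, 1
6. not c, 1
7. Box (a implies c), 2
8. a implies c, 2
9. c, 2
Accessibility: 0R0, 0R1, 0R2, 1R1, 2R2
The negation has an open branch (countermodel exists).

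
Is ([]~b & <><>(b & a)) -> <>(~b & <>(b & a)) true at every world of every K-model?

Tableau for the negation ~(([]~b & <><>(b & a)) -> <>(~b & <>(b & a))):
1. ~(([]~b & <><>(b & a)) -> <>(~b & <>(b & a))), w0
2. []~b & <><>(b & a), w0   [~->-rule on 1]
3. ~<>(~b & <>(b & a)), w0   [~->-rule on 1]
4. []~b, w0   [&-rule on 2]
5. <><>(b & a), w0   [&-rule on 2]
6. <>(b & a), w1   [<>-rule on 5: fresh world w1, w0Rw1]
7. ~(~b & <>(b & a)), w1   [~<>-rule on 3 via w0Rw1]
8. ~b, w1   [[]-rule on 4 via w0Rw1]
9. ~<>(b & a), w1   [~&-rule on 7 (branches; this branch)]
10. b & a, w2   [<>-rule on 6: fresh world w2, w1Rw2]
11. b, w2   [&-rule on 10]
12. a, w2   [&-rule on 10]
13. ~(b & a), w2   [~<>-rule on 9 via w1Rw2]
14. ~a, w2   [~&-rule on 13 (branches; this branch)]
Accessibility: w0Rw1, w1Rw2
Branch closes: a and ~a both at w2.
All branches of the negation close; one closing branch shown above.

Valid in K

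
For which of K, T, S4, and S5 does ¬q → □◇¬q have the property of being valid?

S5

S5-tableau for the negation ¬(¬q → □◇¬q):
1. ¬(¬q → □◇¬q), w0
2. ¬q, w0
3. ¬□◇¬q, w0
4. ¬◇¬q, w1
5. q, w0
Accessibility: w0Rw0, w0Rw1, w1Rw0, w1Rw1
Branch closes: q and ¬q both at w0.
Every branch closes (one shown): valid in S5.
S4-tableau for the negation ¬(¬q → □◇¬q):
1. ¬(¬q → □◇¬q), w0
2. ¬q, w0
3. ¬□◇¬q, w0
4. ¬◇¬q, w1
5. q, w1
Accessibility: w0Rw0, w0Rw1, w1Rw1
Complete open branch: countermodel on an S4-frame, so not valid in S4, nor in K, T (the same frame is also a K-frame and a T-frame).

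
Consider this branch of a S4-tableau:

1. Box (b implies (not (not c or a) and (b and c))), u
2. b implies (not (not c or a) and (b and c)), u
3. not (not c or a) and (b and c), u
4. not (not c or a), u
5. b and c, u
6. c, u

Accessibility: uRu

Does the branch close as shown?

There is no literal clash: for every atom and world, at most one sign appears.

Open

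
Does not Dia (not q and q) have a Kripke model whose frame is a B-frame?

1. not Dia (not q and q), w0
2. not (not q and q), w0   [neg-Dia-rule on 1 via w0Rw0]
3. not q, w0   [neg-and-rule on 2 (branches; this branch)]
Accessibility: w0Rw0

Satisfiable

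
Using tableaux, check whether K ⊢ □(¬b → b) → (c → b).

Tableau for the negation ¬(□(¬b → b) → (c → b)):
1. ¬(□(¬b → b) → (c → b)), w0
2. □(¬b → b), w0
3. ¬(c → b), w0
4. c, w0
5. ¬b, w0
The negation has an open branch (countermodel exists).

No, not valid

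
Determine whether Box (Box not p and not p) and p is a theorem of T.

No, not valid

Tableau for the negation not (Box (Box not p and not p) and p):
1. not (Box (Box not p and not p) and p), 0
2. not p, 0
Accessibility: 0R0
The negation has an open branch (countermodel exists).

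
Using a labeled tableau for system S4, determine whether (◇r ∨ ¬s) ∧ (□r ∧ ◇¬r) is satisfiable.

1. (◇r ∨ ¬s) ∧ (□r ∧ ◇¬r), u
2. ◇r ∨ ¬s, u   [∧-rule on 1]
3. □r ∧ ◇¬r, u   [∧-rule on 1]
4. □r, u   [∧-rule on 3]
5. ◇¬r, u   [∧-rule on 3]
6. r, u   [□-rule on 4 via uRu]
7. ¬s, u   [∨-rule on 2 (branches; this branch)]
8. ¬r, v   [◇-rule on 5: fresh world v, uRv]
9. r, v   [□-rule on 4 via uRv]
Accessibility: uRu, uRv, vRv
Branch closes: r and ¬r both at v.
All branches of the tableau close; one closing branch shown above.

No, unsatisfiable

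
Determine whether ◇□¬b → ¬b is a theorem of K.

No, not valid

Tableau for the negation ¬(◇□¬b → ¬b):
1. ¬(◇□¬b → ¬b), u
2. ◇□¬b, u
3. b, u
4. □¬b, v
Accessibility: uRv
The negation has an open branch (countermodel exists).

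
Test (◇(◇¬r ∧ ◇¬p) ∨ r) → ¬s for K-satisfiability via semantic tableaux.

1. (◇(◇¬r ∧ ◇¬p) ∨ r) → ¬s, u
2. ¬s, u   [→-rule on 1 (branches; this branch)]

Satisfiable (open branch found)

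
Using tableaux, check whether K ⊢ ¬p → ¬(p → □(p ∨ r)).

Tableau for the negation ¬(¬p → ¬(p → □(p ∨ r))):
1. ¬(¬p → ¬(p → □(p ∨ r))), 0
2. ¬p, 0
3. p → □(p ∨ r), 0
4. □(p ∨ r), 0
The negation has an open branch (countermodel exists).

Invalid (countermodel exists)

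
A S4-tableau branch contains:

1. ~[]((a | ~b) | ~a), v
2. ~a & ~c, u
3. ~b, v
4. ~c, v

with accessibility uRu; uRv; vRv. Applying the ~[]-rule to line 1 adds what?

a fresh world w with vRw, and ~((a | ~b) | ~a) at w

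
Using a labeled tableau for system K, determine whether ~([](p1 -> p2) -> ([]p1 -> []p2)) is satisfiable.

Unsatisfiable

1. ~([](p1 -> p2) -> ([]p1 -> []p2)), u
2. [](p1 -> p2), u
3. ~([]p1 -> []p2), u
4. []p1, u
5. ~[]p2, u
6. ~p2, v
7. p1 -> p2, v
8. p1, v
9. p2, v
Accessibility: uRv
Branch closes: p2 and ~p2 both at v.
Every branch closes; the branch above is one of them.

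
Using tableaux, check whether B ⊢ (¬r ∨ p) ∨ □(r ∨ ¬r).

Valid

Tableau for the negation ¬((¬r ∨ p) ∨ □(r ∨ ¬r)):
1. ¬((¬r ∨ p) ∨ □(r ∨ ¬r)), w0
2. ¬(¬r ∨ p), w0   [¬∨-rule on 1]
3. ¬□(r ∨ ¬r), w0   [¬∨-rule on 1]
4. r, w0   [¬∨-rule on 2]
5. ¬p, w0   [¬∨-rule on 2]
6. ¬(r ∨ ¬r), w1   [¬□-rule on 3: fresh world w1, w0Rw1]
7. ¬r, w1   [¬∨-rule on 6]
8. r, w1   [¬∨-rule on 6]
Accessibility: w0Rw0, w0Rw1, w1Rw0, w1Rw1
Branch closes: r and ¬r both at w1.
Every branch of the negation's tableau closes; the branch above is one of them.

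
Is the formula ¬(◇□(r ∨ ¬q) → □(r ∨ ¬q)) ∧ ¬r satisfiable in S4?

Satisfiable

1. ¬(◇□(r ∨ ¬q) → □(r ∨ ¬q)) ∧ ¬r, 0
2. ¬(◇□(r ∨ ¬q) → □(r ∨ ¬q)), 0
3. ¬r, 0
4. ◇□(r ∨ ¬q), 0
5. ¬□(r ∨ ¬q), 0
6. □(r ∨ ¬q), 1
7. r ∨ ¬q, 1
8. ¬q, 1
9. ¬(r ∨ ¬q), 2
10. ¬r, 2
11. q, 2
Accessibility: 0R0, 0R1, 0R2, 1R1, 2R2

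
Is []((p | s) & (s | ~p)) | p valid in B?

Tableau for the negation ~([]((p | s) & (s | ~p)) | p):
1. ~([]((p | s) & (s | ~p)) | p), 0
2. ~[]((p | s) & (s | ~p)), 0
3. ~p, 0
4. ~((p | s) & (s | ~p)), 1
5. ~(s | ~p), 1
6. ~s, 1
7. p, 1
Accessibility: 0R0, 0R1, 1R0, 1R1
The negation has an open branch (countermodel exists).

No, not valid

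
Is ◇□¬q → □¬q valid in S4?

No, not valid

Tableau for the negation ¬(◇□¬q → □¬q):
1. ¬(◇□¬q → □¬q), u
2. ◇□¬q, u
3. ¬□¬q, u
4. □¬q, v
5. ¬q, v
6. q, w
Accessibility: uRu, uRv, uRw, vRv, wRw
The negation has an open branch (countermodel exists).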